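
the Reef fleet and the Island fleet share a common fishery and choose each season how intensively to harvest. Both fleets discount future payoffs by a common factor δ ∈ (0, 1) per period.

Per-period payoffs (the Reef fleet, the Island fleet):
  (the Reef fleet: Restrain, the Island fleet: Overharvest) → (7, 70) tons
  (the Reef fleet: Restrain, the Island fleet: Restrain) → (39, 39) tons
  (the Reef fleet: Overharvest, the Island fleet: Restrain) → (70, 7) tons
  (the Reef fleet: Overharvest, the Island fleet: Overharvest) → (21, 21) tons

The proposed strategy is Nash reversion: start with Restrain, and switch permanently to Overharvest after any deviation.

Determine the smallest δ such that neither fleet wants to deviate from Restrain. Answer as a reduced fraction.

Under grim trigger the critical discount factor is (T−C)/(T−P) with T = 70, C = 39, P = 21.
δ* = (70−39)/(70−21) = 31/49.

31/49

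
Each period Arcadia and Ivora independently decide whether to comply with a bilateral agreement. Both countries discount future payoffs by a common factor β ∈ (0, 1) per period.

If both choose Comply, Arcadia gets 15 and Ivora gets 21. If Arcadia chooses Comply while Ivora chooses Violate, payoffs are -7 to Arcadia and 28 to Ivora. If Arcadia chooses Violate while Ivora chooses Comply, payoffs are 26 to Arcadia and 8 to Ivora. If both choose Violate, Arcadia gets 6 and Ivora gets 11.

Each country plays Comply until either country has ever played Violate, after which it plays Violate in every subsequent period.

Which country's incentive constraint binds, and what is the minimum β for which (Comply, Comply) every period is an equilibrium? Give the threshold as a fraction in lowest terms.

Arcadia's threshold: (26−15)/(26−6) = 11/20.
Ivora's threshold: (28−21)/(28−11) = 7/17.
11/20 > 7/17, so Arcadia binds and β* = 11/20.

Arcadia; β ≥ 11/20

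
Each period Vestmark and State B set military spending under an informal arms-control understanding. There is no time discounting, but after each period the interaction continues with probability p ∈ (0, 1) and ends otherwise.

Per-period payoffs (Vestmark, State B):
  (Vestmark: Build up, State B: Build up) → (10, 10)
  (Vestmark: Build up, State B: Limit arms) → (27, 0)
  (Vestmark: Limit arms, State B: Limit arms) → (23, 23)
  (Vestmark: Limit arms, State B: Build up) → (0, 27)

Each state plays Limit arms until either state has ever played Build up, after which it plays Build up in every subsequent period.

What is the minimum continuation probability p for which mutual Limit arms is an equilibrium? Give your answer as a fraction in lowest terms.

Expected cooperation value is 23 + p·23 + p²·23 + … = 23/(1−p); deviation gives 27 + p·10/(1−p).
23 ≥ 27(1−p) + 10p ⇒ 17p ≥ 4 ⇒ p ≥ 4/17.

4/17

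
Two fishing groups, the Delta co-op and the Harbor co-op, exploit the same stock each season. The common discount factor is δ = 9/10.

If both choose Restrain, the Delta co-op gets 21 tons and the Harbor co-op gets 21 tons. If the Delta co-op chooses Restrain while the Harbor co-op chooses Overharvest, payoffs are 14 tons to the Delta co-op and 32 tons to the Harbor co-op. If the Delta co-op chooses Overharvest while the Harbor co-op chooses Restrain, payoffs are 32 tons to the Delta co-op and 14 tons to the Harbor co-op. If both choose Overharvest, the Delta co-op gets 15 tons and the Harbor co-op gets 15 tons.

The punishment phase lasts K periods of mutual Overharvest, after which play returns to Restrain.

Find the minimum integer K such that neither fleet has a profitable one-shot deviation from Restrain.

IC: δ(1−δ^K)/(1−δ) ≥ (32−21)/(21−15) = 11/6.
With δ = 9/10: need 1 − δ^K ≥ 11/6·(1−9/10)/(9/10), i.e. δ^K ≤ 0.7963.
Since (9/10)^2 = 0.8100 and (9/10)^3 = 0.7290, the smallest such K is 3.

3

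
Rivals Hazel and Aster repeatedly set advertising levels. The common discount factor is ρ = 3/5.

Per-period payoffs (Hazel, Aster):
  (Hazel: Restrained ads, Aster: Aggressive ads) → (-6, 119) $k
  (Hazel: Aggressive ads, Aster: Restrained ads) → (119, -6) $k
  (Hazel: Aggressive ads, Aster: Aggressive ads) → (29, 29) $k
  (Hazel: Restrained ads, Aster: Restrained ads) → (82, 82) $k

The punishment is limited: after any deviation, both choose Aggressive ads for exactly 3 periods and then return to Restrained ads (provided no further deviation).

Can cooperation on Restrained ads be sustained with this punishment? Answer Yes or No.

Yes

IC: ρ+…+ρ^3 ≥ (119−82)/(82−29) = 37/53.
At ρ = 3/5: partial sum = 1.1760 ≥ 0.6981. Cooperation sustainable.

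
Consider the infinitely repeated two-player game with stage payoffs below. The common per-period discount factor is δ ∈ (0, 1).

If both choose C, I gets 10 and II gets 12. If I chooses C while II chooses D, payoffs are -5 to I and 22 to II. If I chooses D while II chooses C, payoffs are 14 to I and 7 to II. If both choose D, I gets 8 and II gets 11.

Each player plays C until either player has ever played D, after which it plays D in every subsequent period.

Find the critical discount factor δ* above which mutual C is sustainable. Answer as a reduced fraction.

10/11

For I: deviation gain 14−10 = 4, per-period punishment loss 10−8 = 2. IC gives δ ≥ 4/6 = 2/3.
For II: gain 10, loss 1 per period, so δ ≥ 10/11.
The tighter constraint is II's, so cooperation needs δ ≥ 10/11.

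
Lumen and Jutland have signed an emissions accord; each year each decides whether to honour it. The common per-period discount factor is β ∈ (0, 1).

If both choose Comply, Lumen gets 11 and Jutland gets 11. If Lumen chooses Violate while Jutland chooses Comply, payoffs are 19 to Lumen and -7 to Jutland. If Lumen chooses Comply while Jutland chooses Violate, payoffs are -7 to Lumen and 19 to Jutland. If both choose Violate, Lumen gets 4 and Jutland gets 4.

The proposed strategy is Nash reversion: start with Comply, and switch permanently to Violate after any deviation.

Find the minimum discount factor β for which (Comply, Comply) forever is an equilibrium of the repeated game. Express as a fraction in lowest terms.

One-period gain from deviating is 19 − 11 = 8. The loss is 11 − 4 = 7 in every subsequent period, with present value 7·β/(1−β).
Deviation is unprofitable when 7·β/(1−β) ≥ 8, i.e. β/(1−β) ≥ 8/7.
Equivalently β ≥ 8/(8+7) = 8/15.

8/15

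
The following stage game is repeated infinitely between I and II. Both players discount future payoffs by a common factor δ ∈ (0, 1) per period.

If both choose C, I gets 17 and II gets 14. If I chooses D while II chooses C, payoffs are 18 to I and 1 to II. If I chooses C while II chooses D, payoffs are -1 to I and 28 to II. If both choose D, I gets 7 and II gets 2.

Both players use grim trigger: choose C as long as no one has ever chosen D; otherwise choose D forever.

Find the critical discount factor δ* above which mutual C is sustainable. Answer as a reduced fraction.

For I: deviation gain 18−17 = 1, per-period punishment loss 17−7 = 10. IC gives δ ≥ 1/11.
For II: gain 14, loss 12 per period, so δ ≥ 14/26 = 7/13.
The tighter constraint is II's, so cooperation needs δ ≥ 7/13.

7/13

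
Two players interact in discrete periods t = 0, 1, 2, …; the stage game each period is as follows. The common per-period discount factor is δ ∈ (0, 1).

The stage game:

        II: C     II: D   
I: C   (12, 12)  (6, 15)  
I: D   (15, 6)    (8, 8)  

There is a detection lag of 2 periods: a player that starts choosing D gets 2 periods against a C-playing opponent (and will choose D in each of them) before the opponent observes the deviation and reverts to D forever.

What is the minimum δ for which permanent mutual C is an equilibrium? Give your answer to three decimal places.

0.655

A deviator earns 15 for 2 periods, then 8 forever; cooperating earns 12 forever. Multiplying the IC by (1−δ):
12 ≥ 15(1−δ^2) + 8δ^2, so 7·δ^2 ≥ 3 and δ^2 ≥ 3/7.
δ ≥ (3/7)^(1/2) ≈ 0.655.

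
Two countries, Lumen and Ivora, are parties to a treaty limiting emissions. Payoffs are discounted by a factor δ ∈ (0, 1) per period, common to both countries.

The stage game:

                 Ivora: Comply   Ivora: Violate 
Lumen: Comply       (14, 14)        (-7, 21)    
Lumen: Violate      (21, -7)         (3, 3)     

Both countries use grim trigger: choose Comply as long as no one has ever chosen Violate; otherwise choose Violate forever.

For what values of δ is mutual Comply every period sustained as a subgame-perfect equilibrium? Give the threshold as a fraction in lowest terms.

14/(1−δ) ≥ 21 + 3δ/(1−δ)
14 ≥ 21 − 18δ
δ ≥ 7/18.

7/18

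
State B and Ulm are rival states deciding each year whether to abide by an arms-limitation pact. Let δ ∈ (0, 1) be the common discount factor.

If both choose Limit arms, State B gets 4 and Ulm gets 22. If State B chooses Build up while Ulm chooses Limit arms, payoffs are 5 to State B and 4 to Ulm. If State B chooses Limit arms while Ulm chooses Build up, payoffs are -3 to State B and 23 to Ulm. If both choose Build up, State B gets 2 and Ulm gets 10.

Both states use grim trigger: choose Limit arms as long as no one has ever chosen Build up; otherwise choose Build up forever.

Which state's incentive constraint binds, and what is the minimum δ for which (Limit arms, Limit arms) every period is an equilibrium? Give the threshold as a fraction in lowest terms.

State B; δ ≥ 1/3

For State B: deviation gain 5−4 = 1, per-period punishment loss 4−2 = 2. IC gives δ ≥ 1/3.
For Ulm: gain 1, loss 12 per period, so δ ≥ 1/13.
The tighter constraint is State B's, so cooperation needs δ ≥ 1/3.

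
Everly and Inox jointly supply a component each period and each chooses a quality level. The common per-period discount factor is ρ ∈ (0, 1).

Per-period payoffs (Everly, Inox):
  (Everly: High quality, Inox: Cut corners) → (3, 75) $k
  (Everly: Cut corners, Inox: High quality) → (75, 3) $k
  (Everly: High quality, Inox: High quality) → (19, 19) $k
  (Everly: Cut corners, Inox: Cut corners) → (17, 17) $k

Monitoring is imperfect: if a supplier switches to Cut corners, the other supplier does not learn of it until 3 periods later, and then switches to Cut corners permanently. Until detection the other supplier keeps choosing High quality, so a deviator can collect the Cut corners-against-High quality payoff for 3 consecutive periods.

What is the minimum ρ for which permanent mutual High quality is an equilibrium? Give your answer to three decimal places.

0.988

The best deviation is to choose Cut corners for all 3 undetected periods, earning 75 each, then 17 forever once detected.
Deviation value: 75(1−ρ^3)/(1−ρ) + 17ρ^3/(1−ρ); cooperation value: 19/(1−ρ).
IC: 19 ≥ 75(1−ρ^3) + 17ρ^3 = 75 − 58ρ^3.
So ρ^3 ≥ 56/58 = 28/29, giving ρ ≥ (28/29)^(1/3) ≈ 0.988.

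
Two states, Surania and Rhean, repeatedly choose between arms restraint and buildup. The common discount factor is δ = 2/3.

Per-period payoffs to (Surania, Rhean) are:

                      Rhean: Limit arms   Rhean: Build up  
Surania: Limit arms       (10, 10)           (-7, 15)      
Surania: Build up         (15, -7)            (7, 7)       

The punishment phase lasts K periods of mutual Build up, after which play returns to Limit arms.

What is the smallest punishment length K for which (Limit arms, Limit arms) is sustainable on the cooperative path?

No profitable deviation requires (10−7)(δ+…+δ^K) ≥ 15−10, i.e. δ+…+δ^K ≥ 5/3 ≈ 1.6667.
With δ = 2/3, the partial sums are K=1: 0.6667, K=2: 1.1111, K=3: 1.4074, K=4: 1.6049, K=5: 1.7366.
K = 5 is the first length at which the sum reaches 1.6667.

5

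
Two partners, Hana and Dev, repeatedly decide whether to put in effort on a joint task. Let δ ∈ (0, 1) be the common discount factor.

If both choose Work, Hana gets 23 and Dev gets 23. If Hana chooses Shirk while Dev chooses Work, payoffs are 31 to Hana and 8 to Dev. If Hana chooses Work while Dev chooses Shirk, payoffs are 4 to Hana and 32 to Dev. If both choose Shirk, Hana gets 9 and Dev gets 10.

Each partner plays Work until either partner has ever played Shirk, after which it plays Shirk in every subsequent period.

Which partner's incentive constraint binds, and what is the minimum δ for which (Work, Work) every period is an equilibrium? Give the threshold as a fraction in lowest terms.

Hana: cooperation gives 23 each period; deviation gives 31 once then 9 forever.
  23/(1−δ) ≥ 31 + 9δ/(1−δ) ⇒ δ ≥ 8/22 = 4/11.
Dev: cooperation gives 23 each period; deviation gives 32 once then 10 forever.
  δ ≥ 9/22.
Both must hold, so the binding constraint is Dev's: δ ≥ 9/22.

Dev; δ ≥ 9/22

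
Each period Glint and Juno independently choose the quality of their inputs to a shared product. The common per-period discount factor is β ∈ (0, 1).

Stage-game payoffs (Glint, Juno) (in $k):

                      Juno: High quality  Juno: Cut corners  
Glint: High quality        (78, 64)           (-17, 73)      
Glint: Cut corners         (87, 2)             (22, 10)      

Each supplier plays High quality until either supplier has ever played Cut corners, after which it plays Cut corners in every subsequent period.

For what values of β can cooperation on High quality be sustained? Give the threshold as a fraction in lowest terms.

Glint's threshold: (87−78)/(87−22) = 9/65.
Juno's threshold: (73−64)/(73−10) = 1/7.
9/65 < 1/7, so Juno binds and β* = 1/7.

1/7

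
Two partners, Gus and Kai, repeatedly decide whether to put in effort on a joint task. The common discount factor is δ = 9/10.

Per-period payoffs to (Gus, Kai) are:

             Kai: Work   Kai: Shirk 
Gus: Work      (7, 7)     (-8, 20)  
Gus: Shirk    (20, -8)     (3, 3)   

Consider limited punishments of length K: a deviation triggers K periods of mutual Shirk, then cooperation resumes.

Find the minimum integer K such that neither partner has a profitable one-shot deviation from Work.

5

Need Σ_{k=1}^{K} δ^k ≥ (20−7)/(7−3) = 3.2500 at δ = 9/10.
At K = 4 the sum is 3.0951 < 3.2500; at K = 5 it is 3.6856 ≥ 3.2500.
So the minimum punishment length is K = 5.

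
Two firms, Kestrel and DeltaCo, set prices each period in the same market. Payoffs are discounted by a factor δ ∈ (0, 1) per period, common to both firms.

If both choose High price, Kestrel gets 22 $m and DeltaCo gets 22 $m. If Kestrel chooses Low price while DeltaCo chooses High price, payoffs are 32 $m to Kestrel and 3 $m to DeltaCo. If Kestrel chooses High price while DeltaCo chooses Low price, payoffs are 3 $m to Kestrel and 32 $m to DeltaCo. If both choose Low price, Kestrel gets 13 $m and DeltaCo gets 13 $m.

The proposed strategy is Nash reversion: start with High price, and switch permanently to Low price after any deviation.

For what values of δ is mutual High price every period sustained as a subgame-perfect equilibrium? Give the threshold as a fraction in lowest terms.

10/19

Under grim trigger the critical discount factor is (T−C)/(T−P) with T = 32, C = 22, P = 13.
δ* = (32−22)/(32−13) = 10/19.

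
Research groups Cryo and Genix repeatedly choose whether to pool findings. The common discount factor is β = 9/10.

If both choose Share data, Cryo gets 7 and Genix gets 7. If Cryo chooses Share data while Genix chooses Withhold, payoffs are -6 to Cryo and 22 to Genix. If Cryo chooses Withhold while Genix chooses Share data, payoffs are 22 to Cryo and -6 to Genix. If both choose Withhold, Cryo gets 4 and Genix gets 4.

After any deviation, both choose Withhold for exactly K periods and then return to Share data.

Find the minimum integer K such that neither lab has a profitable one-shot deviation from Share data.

8

No profitable deviation requires (7−4)(β+…+β^K) ≥ 22−7, i.e. β+…+β^K ≥ 5 ≈ 5.0000.
With β = 9/10, the partial sums are K=1: 0.9000, K=2: 1.7100, …, K=6: 4.2170, K=7: 4.6953, K=8: 5.1258.
K = 8 is the first length at which the sum reaches 5.0000.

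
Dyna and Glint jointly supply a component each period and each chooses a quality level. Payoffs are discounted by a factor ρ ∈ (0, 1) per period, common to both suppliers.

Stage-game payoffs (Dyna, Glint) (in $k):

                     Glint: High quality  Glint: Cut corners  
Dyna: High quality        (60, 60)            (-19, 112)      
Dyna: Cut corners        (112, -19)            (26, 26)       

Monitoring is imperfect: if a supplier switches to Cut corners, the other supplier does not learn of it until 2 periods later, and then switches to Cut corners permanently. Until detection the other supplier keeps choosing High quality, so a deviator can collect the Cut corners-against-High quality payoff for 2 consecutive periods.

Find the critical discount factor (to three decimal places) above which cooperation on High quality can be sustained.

The best deviation is to choose Cut corners for all 2 undetected periods, earning 112 each, then 26 forever once detected.
Deviation value: 112(1−ρ^2)/(1−ρ) + 26ρ^2/(1−ρ); cooperation value: 60/(1−ρ).
IC: 60 ≥ 112(1−ρ^2) + 26ρ^2 = 112 − 86ρ^2.
So ρ^2 ≥ 52/86 = 26/43, giving ρ ≥ (26/43)^(1/2) ≈ 0.778.

0.778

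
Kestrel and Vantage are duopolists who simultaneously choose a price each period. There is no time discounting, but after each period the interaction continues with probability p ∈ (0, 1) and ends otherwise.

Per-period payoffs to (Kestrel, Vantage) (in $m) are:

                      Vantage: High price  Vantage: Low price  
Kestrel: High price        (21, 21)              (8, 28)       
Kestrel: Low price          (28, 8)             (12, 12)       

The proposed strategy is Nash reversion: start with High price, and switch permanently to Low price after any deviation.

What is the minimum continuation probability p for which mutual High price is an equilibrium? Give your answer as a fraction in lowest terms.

Expected cooperation value is 21 + p·21 + p²·21 + … = 21/(1−p); deviation gives 28 + p·12/(1−p).
21 ≥ 28(1−p) + 12p ⇒ 16p ≥ 7 ⇒ p ≥ 7/16.

7/16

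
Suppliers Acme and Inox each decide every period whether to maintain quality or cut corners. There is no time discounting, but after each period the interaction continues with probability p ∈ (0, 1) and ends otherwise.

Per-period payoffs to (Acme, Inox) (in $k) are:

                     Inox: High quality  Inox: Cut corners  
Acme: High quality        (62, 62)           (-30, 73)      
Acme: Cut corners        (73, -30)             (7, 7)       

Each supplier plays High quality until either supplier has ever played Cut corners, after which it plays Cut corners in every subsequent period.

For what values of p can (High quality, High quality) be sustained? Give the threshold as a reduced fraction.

Expected cooperation value is 62 + p·62 + p²·62 + … = 62/(1−p); deviation gives 73 + p·7/(1−p).
62 ≥ 73(1−p) + 7p ⇒ 66p ≥ 11 ⇒ p ≥ 11/66 = 1/6.

1/6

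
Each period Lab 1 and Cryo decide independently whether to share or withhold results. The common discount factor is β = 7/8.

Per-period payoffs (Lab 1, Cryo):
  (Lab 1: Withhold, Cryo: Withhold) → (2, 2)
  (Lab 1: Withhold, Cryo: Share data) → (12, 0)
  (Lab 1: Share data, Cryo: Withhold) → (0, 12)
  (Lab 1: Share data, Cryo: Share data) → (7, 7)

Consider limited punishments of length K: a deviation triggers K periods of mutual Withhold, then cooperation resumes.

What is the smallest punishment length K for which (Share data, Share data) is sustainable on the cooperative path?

IC: β(1−β^K)/(1−β) ≥ (12−7)/(7−2) = 1.
With β = 7/8: need 1 − β^K ≥ 1·(1−7/8)/(7/8), i.e. β^K ≤ 0.8571.
Since (7/8)^1 = 0.8750 and (7/8)^2 = 0.7656, the smallest such K is 2.

2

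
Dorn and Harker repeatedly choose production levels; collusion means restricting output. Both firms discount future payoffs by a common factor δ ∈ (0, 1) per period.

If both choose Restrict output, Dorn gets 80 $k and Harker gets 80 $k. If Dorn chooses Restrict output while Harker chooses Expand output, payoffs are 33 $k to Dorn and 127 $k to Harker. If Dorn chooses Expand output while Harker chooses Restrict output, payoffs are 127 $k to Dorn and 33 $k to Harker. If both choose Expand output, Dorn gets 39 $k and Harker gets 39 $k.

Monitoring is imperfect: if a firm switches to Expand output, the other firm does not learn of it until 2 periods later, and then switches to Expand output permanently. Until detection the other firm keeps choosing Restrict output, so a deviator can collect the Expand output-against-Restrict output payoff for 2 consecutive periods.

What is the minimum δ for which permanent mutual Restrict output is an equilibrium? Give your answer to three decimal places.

0.731

The best deviation is to choose Expand output for all 2 undetected periods, earning 127 each, then 39 forever once detected.
Deviation value: 127(1−δ^2)/(1−δ) + 39δ^2/(1−δ); cooperation value: 80/(1−δ).
IC: 80 ≥ 127(1−δ^2) + 39δ^2 = 127 − 88δ^2.
So δ^2 ≥ 47/88, giving δ ≥ (47/88)^(1/2) ≈ 0.731.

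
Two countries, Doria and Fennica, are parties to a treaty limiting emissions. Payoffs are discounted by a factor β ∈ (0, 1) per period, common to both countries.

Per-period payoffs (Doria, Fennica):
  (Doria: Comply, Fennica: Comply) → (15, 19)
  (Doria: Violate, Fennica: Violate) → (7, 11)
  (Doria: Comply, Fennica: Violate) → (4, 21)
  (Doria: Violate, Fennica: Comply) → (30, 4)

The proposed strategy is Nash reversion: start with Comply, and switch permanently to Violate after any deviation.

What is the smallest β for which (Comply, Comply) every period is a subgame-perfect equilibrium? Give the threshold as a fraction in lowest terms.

15/23

Doria's threshold: (30−15)/(30−7) = 15/23.
Fennica's threshold: (21−19)/(21−11) = 1/5.
15/23 > 1/5, so Doria binds and β* = 15/23.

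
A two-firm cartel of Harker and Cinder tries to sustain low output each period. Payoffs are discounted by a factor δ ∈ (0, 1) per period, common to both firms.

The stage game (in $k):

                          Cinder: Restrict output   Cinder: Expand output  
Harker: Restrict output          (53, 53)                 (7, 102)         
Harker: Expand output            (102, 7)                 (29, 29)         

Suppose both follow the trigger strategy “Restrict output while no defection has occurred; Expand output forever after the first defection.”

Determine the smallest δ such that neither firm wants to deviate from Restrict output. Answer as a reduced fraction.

Cooperation forever yields 53 each period: 53/(1−δ).
Deviating yields 102 once, then 29 forever: 102 + 29δ/(1−δ).
No profitable deviation requires 53/(1−δ) ≥ 102 + 29δ/(1−δ).
Multiplying by (1−δ): 53 ≥ 102(1−δ) + 29δ = 102 − 73δ.
So 73δ ≥ 49, i.e. δ ≥ 49/73.

49/73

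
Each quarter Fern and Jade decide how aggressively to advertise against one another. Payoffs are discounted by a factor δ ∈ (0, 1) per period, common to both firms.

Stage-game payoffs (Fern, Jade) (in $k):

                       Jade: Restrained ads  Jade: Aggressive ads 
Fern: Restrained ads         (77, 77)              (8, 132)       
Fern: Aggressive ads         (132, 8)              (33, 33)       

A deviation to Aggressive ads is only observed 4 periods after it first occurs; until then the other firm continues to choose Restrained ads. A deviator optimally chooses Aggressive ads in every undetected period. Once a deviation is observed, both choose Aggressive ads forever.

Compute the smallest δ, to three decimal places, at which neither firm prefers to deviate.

A deviator earns 132 for 4 periods, then 33 forever; cooperating earns 77 forever. Multiplying the IC by (1−δ):
77 ≥ 132(1−δ^4) + 33δ^4, so 99·δ^4 ≥ 55 and δ^4 ≥ 5/9.
δ ≥ (5/9)^(1/4) ≈ 0.863.

0.863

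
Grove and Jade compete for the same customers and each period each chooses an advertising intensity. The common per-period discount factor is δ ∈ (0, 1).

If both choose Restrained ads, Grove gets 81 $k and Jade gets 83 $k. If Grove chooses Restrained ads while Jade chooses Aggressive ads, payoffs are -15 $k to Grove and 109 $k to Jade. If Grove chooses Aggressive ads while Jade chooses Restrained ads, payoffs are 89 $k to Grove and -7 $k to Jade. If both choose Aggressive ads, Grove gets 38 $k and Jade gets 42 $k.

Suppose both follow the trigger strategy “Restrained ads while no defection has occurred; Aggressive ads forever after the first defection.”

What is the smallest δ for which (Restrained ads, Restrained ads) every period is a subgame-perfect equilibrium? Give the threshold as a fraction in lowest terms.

26/67

Grove: cooperation gives 81 each period; deviation gives 89 once then 38 forever.
  81/(1−δ) ≥ 89 + 38δ/(1−δ) ⇒ δ ≥ 8/51.
Jade: cooperation gives 83 each period; deviation gives 109 once then 42 forever.
  δ ≥ 26/67.
Both must hold, so the binding constraint is Jade's: δ ≥ 26/67.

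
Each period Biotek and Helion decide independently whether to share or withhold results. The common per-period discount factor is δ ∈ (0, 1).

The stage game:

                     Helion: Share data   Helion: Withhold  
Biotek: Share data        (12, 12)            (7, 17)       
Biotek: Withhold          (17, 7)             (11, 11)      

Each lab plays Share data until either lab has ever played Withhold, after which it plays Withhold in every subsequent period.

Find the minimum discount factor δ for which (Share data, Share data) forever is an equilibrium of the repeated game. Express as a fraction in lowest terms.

Cooperation forever yields 12 each period: 12/(1−δ).
Deviating yields 17 once, then 11 forever: 17 + 11δ/(1−δ).
No profitable deviation requires 12/(1−δ) ≥ 17 + 11δ/(1−δ).
Multiplying by (1−δ): 12 ≥ 17(1−δ) + 11δ = 17 − 6δ.
So 6δ ≥ 5, i.e. δ ≥ 5/6.

5/6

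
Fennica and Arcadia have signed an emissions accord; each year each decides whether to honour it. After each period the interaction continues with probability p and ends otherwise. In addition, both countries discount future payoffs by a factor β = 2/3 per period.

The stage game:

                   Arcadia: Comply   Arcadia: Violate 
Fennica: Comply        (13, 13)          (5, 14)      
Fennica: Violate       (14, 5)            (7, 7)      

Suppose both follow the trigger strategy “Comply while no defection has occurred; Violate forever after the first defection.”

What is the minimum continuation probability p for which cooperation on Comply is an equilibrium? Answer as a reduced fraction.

With continuation probability p and discount β, the effective per-period discount factor is βp.
Grim-trigger IC: βp ≥ (14−13)/(14−7) = 1/7.
So p ≥ (1/7)/(2/3) = 3/14.

3/14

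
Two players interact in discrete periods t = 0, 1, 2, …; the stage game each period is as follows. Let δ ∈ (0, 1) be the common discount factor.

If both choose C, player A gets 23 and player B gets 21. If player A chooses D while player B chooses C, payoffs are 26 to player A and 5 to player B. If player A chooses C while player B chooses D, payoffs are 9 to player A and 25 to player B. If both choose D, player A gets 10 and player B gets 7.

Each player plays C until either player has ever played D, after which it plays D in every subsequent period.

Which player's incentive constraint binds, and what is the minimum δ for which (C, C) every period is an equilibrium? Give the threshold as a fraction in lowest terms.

player B; δ ≥ 2/9

player A's threshold: (26−23)/(26−10) = 3/16.
player B's threshold: (25−21)/(25−7) = 2/9.
3/16 < 2/9, so player B binds and δ* = 2/9.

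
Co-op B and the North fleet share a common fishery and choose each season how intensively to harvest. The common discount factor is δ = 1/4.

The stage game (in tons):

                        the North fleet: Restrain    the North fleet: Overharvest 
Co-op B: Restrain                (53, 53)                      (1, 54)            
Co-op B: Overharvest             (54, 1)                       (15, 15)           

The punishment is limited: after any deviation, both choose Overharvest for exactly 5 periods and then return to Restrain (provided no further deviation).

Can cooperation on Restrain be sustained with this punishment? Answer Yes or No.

Comparing payoff streams over the 6 periods until play realigns: cooperate → 53(1+δ+…+δ^5); deviate → 54 + 15(δ+…+δ^5).
Cooperation is sustained iff (53−15)(δ+…+δ^5) ≥ 54−53.
δ+…+δ^5 = 1/4·(1−(1/4)^5)/(1−1/4) = 0.3330, and (54−53)/(53−15) = 0.0263.
0.3330 ≥ 0.0263, so cooperation is sustainable.

Yes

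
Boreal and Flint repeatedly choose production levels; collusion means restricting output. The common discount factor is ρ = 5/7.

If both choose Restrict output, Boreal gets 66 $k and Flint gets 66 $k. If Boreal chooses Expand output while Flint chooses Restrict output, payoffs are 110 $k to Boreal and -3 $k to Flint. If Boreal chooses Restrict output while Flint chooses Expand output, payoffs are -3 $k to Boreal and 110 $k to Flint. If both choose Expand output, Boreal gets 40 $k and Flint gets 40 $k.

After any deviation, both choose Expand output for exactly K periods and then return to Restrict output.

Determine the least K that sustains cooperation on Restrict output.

IC: ρ(1−ρ^K)/(1−ρ) ≥ (110−66)/(66−40) = 22/13.
With ρ = 5/7: need 1 − ρ^K ≥ 22/13·(1−5/7)/(5/7), i.e. ρ^K ≤ 0.3231.
Since (5/7)^3 = 0.3644 and (5/7)^4 = 0.2603, the smallest such K is 4.

4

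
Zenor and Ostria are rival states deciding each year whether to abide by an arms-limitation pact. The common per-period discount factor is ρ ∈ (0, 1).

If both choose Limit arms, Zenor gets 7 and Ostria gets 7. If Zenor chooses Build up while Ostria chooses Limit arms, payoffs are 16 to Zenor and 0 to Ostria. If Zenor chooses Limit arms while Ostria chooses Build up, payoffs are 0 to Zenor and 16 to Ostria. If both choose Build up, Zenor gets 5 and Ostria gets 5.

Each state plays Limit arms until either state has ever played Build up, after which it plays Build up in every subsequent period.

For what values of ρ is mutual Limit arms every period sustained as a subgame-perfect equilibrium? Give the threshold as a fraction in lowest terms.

9/11

7/(1−ρ) ≥ 16 + 5ρ/(1−ρ)
7 ≥ 16 − 11ρ
ρ ≥ 9/11.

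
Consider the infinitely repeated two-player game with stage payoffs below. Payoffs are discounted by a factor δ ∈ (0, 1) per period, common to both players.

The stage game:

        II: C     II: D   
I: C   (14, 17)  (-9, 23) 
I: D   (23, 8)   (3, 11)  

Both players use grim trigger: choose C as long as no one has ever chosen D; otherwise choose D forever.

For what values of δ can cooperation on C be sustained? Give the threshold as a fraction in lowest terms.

I's threshold: (23−14)/(23−3) = 9/20.
II's threshold: (23−17)/(23−11) = 1/2.
9/20 < 1/2, so II binds and δ* = 1/2.

1/2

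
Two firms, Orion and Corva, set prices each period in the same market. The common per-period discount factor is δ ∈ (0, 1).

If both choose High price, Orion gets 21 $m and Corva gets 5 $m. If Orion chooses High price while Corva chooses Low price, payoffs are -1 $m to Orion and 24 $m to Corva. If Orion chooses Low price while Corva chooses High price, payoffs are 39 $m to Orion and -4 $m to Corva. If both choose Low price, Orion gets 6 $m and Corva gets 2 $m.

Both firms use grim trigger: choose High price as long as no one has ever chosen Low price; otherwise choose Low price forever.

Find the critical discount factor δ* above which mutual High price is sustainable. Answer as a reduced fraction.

19/22

For Orion: deviation gain 39−21 = 18, per-period punishment loss 21−6 = 15. IC gives δ ≥ 18/33 = 6/11.
For Corva: gain 19, loss 3 per period, so δ ≥ 19/22.
The tighter constraint is Corva's, so cooperation needs δ ≥ 19/22.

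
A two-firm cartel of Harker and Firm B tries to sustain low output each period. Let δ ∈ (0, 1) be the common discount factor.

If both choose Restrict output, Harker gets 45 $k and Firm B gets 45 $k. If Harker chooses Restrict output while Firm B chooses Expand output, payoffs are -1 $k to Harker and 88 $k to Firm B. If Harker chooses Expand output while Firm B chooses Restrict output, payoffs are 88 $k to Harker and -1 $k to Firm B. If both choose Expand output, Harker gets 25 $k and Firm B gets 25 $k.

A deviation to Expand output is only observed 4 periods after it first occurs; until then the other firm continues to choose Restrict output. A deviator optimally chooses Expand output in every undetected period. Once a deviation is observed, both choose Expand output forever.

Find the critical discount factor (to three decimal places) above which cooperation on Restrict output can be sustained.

Deviating for the 4 undetected periods gains 88−45 = 43 per period over cooperation, then loses 45−25 = 20 per period forever once punishment starts.
Gain: 43(1 + δ + … + δ^3); loss: 20·δ^4/(1−δ).
No profitable deviation ⇔ 43(1−δ^4) ≤ 20·δ^4, i.e. δ^4 ≥ 43/(43+20) = 43/63.
Hence δ ≥ (43/63)^(1/4) ≈ 0.909.

0.909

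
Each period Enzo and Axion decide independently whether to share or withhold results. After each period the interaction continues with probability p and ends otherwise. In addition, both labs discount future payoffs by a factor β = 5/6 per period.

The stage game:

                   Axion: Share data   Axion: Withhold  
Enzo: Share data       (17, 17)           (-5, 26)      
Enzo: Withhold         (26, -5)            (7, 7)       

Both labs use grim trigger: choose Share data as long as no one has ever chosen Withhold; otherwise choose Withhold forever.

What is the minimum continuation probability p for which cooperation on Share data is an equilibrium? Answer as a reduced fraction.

Expected continuation weight on next period's payoff is β·p = 5/6·p, which plays the role of the discount factor.
Cooperation requires 5/6·p ≥ (26−17)/(26−7) = 9/19, hence p ≥ 54/95.

54/95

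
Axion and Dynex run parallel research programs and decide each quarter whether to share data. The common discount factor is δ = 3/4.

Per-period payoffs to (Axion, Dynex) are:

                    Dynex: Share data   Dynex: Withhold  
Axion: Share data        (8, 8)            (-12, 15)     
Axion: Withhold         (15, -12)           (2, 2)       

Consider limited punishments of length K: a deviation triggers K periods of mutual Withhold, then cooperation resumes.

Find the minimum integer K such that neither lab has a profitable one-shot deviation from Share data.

No profitable deviation requires (8−2)(δ+…+δ^K) ≥ 15−8, i.e. δ+…+δ^K ≥ 7/6 ≈ 1.1667.
With δ = 3/4, the partial sums are K=1: 0.7500, K=2: 1.3125.
K = 2 is the first length at which the sum reaches 1.1667.

2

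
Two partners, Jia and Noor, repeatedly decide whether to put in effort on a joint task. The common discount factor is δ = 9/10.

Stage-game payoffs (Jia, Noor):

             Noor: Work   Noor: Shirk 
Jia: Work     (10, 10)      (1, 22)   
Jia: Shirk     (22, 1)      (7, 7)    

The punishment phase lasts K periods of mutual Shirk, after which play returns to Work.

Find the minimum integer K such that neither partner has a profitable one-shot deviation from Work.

6

Need Σ_{k=1}^{K} δ^k ≥ (22−10)/(10−7) = 4.0000 at δ = 9/10.
At K = 5 the sum is 3.6856 < 4.0000; at K = 6 it is 4.2170 ≥ 4.0000.
So the minimum punishment length is K = 6.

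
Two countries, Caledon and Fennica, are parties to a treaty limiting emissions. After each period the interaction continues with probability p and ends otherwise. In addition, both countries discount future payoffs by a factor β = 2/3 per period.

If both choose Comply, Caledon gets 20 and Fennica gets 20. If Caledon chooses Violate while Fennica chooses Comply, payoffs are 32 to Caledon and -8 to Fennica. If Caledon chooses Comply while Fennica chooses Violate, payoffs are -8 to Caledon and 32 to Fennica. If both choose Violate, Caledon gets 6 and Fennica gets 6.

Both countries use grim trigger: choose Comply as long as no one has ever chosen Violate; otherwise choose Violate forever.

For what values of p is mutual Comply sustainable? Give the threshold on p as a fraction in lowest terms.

Expected continuation weight on next period's payoff is β·p = 2/3·p, which plays the role of the discount factor.
Cooperation requires 2/3·p ≥ (32−20)/(32−6) = 6/13, hence p ≥ 9/13.

9/13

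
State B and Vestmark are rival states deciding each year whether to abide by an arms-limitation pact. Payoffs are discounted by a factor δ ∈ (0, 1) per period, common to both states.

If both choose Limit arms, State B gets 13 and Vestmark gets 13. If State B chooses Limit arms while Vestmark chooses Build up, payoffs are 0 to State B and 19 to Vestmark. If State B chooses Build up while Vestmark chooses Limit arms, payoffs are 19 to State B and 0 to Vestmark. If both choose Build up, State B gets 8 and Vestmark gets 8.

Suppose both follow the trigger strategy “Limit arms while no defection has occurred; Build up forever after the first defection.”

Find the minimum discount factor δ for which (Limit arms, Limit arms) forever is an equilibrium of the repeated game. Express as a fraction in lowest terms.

Cooperation forever yields 13 each period: 13/(1−δ).
Deviating yields 19 once, then 8 forever: 19 + 8δ/(1−δ).
No profitable deviation requires 13/(1−δ) ≥ 19 + 8δ/(1−δ).
Multiplying by (1−δ): 13 ≥ 19(1−δ) + 8δ = 19 − 11δ.
So 11δ ≥ 6, i.e. δ ≥ 6/11.

6/11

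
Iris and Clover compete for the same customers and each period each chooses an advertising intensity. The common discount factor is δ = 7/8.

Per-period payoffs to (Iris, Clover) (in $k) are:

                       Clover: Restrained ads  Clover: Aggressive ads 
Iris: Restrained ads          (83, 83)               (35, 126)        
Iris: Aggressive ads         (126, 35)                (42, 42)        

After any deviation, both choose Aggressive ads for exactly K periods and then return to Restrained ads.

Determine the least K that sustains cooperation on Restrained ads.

Need Σ_{k=1}^{K} δ^k ≥ (126−83)/(83−42) = 1.0488 at δ = 7/8.
At K = 1 the sum is 0.8750 < 1.0488; at K = 2 it is 1.6406 ≥ 1.0488.
So the minimum punishment length is K = 2.

2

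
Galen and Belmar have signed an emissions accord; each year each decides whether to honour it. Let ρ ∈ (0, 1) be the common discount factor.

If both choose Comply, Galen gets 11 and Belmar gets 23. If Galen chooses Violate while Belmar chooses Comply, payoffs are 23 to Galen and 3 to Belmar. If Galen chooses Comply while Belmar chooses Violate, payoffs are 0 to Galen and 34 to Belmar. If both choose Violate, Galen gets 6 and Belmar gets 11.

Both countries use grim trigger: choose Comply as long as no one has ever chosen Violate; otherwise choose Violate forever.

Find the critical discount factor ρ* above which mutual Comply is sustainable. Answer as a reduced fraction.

12/17

Galen's threshold: (23−11)/(23−6) = 12/17.
Belmar's threshold: (34−23)/(34−11) = 11/23.
12/17 > 11/23, so Galen binds and ρ* = 12/17.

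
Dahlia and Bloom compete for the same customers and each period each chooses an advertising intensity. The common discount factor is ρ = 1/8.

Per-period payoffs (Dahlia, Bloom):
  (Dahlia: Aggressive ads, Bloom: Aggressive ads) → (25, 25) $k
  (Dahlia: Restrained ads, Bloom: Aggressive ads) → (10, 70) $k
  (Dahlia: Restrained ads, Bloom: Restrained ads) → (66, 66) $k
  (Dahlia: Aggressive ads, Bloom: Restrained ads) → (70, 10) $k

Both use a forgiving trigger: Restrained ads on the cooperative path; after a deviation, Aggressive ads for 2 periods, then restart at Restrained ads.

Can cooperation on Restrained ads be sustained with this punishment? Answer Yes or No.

Yes

A one-shot deviation gives 70 now, then 25 for 2 periods, then back to 66.
Gain from deviating: (70−66) today; loss: (66−25) in each of the next 2 periods.
No-deviation condition: (66−25)(ρ+…+ρ^2) ≥ 70−66, i.e. ρ+…+ρ^2 ≥ 4/41.
At ρ = 1/8: ρ+…+ρ^2 = 0.1406 ≥ 0.0976.
So cooperation is sustainable.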